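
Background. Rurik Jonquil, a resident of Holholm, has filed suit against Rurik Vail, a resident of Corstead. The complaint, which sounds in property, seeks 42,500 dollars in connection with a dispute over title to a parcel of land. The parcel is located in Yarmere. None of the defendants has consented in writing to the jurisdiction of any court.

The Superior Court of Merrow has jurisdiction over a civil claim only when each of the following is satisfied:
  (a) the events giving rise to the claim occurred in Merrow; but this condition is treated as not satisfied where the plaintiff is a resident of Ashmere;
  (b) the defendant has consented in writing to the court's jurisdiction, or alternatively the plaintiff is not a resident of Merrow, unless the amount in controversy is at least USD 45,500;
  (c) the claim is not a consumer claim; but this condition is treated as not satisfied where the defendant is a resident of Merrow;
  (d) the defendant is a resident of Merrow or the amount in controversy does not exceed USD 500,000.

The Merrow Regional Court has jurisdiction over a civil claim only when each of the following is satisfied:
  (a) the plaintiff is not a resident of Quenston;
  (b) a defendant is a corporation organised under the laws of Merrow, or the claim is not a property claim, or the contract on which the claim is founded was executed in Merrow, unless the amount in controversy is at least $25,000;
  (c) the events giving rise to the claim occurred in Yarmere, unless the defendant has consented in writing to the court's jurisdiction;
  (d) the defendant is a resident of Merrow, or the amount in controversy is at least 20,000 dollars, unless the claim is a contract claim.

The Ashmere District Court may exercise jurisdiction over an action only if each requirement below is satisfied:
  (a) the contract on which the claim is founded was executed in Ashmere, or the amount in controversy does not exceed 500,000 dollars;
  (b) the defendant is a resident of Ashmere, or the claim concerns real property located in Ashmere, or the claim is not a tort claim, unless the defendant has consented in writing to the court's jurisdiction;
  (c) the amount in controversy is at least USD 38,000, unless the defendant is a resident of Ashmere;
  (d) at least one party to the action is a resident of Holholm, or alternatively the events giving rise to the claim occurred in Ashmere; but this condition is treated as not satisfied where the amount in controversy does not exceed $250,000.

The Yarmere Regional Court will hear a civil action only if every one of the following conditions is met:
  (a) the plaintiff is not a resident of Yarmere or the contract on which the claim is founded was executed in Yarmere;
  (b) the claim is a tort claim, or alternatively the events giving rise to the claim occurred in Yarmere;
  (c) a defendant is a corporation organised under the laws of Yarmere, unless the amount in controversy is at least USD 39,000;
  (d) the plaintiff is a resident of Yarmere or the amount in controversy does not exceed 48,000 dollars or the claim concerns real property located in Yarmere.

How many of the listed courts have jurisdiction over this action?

2

The Superior Court of Merrow:
  (a) The operative events occurred in Yarmere, not Merrow. Condition not met.
  (b) The plaintiff resides in Holholm, which is not Merrow, so one alternative holds. Satisfied.
  (c) The claim is a property claim, not a consumer claim. The carve-out does not apply: the defendant resides in Corstead, not Merrow. Satisfied.
  (d) The amount in controversy is $42,500, within the 500,000 dollars ceiling, so this disjunct is met. Satisfied.
  → Not every requirement is met — no jurisdiction.
The Merrow Regional Court:
  (a) The plaintiff resides in Holholm, which is not Quenston. Met.
  (b) No defendant is a corporation; the claim is a property claim; no contract (and hence no place of execution) is alleged — none of the alternatives is met. However, the amount in controversy is USD 42,500, which meets the 25,000 dollars floor, so the 'unless' proviso supplies this condition. Condition met.
  (c) The operative events occurred in Yarmere. Condition met.
  (d) The amount in controversy is $42,500, which meets the 20,000 dollars floor, which satisfies one of the alternatives. Met.
  → Every requirement is satisfied — jurisdiction.
The Ashmere District Court:
  (a) The amount in controversy is 42,500 dollars, within the 500,000 dollars ceiling, which satisfies one of the alternatives. Condition met.
  (b) The claim is a property claim, not a tort claim, which satisfies one of the alternatives. Condition met.
  (c) The amount in controversy is $42,500, which meets the USD 38,000 floor. Condition met.
  (d) Rurik Jonquil resides in Holholm — that alternative is enough. However, the amount in controversy is USD 42,500, within the USD 250,000 ceiling, which falls within the stated exception and so defeats the condition. Fails.
  → The court lacks jurisdiction.
The Yarmere Regional Court:
  (a) The plaintiff resides in Holholm, which is not Yarmere, so this disjunct is met. Met.
  (b) The operative events occurred in Yarmere — that alternative is enough. Satisfied.
  (c) No defendant is a corporation. However, the amount in controversy is 42,500 dollars, which meets the 39,000 dollars floor, so the 'unless' proviso supplies this condition. Met.
  (d) The amount in controversy is USD 42,500, within the USD 48,000 ceiling — that alternative is enough. Condition met.
  → Jurisdiction lies.
Courts with jurisdiction: the Merrow Regional Court, the Yarmere Regional Court — 2 in total.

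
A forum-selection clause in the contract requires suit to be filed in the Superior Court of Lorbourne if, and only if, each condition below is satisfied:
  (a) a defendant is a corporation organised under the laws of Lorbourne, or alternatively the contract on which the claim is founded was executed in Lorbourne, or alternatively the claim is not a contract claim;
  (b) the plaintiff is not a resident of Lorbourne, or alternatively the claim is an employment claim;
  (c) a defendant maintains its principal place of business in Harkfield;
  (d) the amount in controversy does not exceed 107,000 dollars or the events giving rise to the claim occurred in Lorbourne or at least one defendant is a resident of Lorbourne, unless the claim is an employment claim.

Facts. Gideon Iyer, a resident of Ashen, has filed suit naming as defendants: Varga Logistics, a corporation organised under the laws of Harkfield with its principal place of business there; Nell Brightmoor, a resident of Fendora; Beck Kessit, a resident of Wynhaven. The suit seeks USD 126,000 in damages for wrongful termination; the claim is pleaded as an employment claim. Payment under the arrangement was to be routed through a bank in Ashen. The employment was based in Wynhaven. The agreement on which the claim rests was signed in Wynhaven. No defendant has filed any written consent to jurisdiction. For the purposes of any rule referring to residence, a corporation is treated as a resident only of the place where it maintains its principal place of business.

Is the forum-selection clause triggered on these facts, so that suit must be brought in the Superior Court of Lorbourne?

Yes

The Superior Court of Lorbourne:
  (a) The claim is an employment claim, not a contract claim — that alternative is enough. Satisfied.
  (b) The plaintiff resides in Ashen, which is not Lorbourne, which satisfies one of the alternatives. Satisfied.
  (c) Varga Logistics has its principal place of business in Harkfield. Satisfied.
  (d) The amount in controversy is $126,000, above the USD 107,000 ceiling; the operative events occurred in Wynhaven, not Lorbourne; no defendant resides in Lorbourne (they reside in Harkfield, Fendora, Wynhaven) — no alternative holds. The proviso rescues it, though: the claim is an employment claim. Met.
  → The clause applies.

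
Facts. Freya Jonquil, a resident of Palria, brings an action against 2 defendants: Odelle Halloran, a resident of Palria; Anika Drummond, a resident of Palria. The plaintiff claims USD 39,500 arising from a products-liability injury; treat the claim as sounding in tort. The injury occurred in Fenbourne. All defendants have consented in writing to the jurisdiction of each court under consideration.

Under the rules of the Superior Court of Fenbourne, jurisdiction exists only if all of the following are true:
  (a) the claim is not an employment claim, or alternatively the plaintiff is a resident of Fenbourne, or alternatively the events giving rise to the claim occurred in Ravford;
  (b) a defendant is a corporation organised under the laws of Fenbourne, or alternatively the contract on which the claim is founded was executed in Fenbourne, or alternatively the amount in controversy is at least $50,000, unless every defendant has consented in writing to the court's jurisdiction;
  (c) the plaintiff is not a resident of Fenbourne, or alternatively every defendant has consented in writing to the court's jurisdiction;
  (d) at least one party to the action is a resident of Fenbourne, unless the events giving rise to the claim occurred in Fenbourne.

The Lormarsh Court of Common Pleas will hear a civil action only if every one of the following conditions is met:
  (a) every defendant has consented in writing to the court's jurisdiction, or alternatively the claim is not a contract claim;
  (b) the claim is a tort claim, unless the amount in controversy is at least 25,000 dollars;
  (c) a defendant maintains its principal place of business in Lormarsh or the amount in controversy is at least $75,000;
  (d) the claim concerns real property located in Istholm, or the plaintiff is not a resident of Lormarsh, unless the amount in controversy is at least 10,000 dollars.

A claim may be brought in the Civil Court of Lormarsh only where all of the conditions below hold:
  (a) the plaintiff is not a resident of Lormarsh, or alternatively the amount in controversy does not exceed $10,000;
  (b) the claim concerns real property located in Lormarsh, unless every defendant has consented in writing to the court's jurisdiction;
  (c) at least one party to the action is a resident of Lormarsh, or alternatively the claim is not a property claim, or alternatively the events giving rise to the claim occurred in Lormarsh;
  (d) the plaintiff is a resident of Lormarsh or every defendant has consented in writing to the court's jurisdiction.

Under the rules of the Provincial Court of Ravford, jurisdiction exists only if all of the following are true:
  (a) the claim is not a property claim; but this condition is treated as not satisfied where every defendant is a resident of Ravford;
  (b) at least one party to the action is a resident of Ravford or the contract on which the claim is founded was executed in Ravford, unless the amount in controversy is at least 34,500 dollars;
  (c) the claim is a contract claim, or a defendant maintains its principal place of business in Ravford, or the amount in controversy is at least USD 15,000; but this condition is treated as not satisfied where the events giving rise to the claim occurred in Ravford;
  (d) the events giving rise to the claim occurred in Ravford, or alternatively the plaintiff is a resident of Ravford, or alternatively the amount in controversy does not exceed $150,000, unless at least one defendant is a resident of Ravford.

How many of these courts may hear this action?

3

The Superior Court of Fenbourne:
  (a) The claim is a tort claim, not an employment claim, which satisfies one of the alternatives. Satisfied.
  (b) No defendant is a corporation; no contract (and hence no place of execution) is alleged; the amount in controversy is 39,500 dollars, below the $50,000 floor — every alternative fails. The proviso rescues it, though: every defendant has filed written consent. Satisfied.
  (c) The plaintiff resides in Palria, which is not Fenbourne, which satisfies one of the alternatives. Satisfied.
  (d) No party resides in Fenbourne. However, the operative events occurred in Fenbourne, so the 'unless' proviso supplies this condition. Satisfied.
  → Jurisdiction lies.
The Lormarsh Court of Common Pleas:
  (a) Every defendant has filed written consent — that alternative is enough. Satisfied.
  (b) The claim is a tort claim. Condition met.
  (c) No defendant is a corporation; the amount in controversy is $39,500, below the $75,000 floor — no alternative holds. Not satisfied.
  (d) The plaintiff resides in Palria, which is not Lormarsh — that alternative is enough. Condition met.
  → The court lacks jurisdiction.
The Civil Court of Lormarsh:
  (a) The plaintiff resides in Palria, which is not Lormarsh, which satisfies one of the alternatives. Satisfied.
  (b) The claim does not concern real property. But every defendant has filed written consent, and the 'unless' clause therefore excuses the requirement. Condition met.
  (c) The claim is a tort claim, not a property claim — that alternative is enough. Met.
  (d) Every defendant has filed written consent, which satisfies one of the alternatives. Satisfied.
  → The court has jurisdiction.
The Provincial Court of Ravford:
  (a) The claim is a tort claim, not a property claim. The exception is not triggered, since the defendants reside as follows — Odelle Halloran in Palria, Anika Drummond in Palria — not all in Ravford. Met.
  (b) No party resides in Ravford; no contract (and hence no place of execution) is alleged — none of the alternatives is met. However, the amount in controversy is USD 39,500, which meets the 34,500 dollars floor, so the 'unless' proviso supplies this condition. Met.
  (c) The amount in controversy is 39,500 dollars, which meets the 15,000 dollars floor, which satisfies one of the alternatives. The exception is not triggered, since the operative events occurred in Fenbourne, not Ravford. Satisfied.
  (d) The amount in controversy is USD 39,500, within the 150,000 dollars ceiling, so this disjunct is met. Met.
  → The court has jurisdiction.
Courts with jurisdiction: the Superior Court of Fenbourne, the Civil Court of Lormarsh, the Provincial Court of Ravford — 3 in total.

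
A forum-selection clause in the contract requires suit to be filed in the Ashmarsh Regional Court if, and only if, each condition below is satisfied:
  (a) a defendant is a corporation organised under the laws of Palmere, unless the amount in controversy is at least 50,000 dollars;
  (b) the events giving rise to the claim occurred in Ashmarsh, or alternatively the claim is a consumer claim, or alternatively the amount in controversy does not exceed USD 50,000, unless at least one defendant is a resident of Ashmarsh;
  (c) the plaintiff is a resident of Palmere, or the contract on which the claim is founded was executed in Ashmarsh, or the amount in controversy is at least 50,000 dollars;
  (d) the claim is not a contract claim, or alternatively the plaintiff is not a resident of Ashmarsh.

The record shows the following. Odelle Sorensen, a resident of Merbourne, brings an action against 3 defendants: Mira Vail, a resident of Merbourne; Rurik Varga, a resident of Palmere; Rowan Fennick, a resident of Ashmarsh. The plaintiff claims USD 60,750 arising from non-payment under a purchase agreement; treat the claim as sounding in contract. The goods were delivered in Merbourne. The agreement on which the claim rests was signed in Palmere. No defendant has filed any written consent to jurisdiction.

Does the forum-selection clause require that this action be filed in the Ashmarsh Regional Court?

The Ashmarsh Regional Court:
  (a) No defendant is a corporation. The proviso rescues it, though: the amount in controversy is 60,750 dollars, which meets the USD 50,000 floor. Met.
  (b) The operative events occurred in Merbourne, not Ashmarsh; the claim is a contract claim, not a consumer claim; the amount in controversy is $60,750, above the $50,000 ceiling — every alternative fails. But Rowan Fennick resides in Ashmarsh, and the 'unless' clause therefore excuses the requirement. Met.
  (c) The amount in controversy is $60,750, which meets the 50,000 dollars floor, so one alternative holds. Satisfied.
  (d) The plaintiff resides in Merbourne, which is not Ashmarsh — that alternative is enough. Satisfied.
  → Forum clause is triggered.

Yes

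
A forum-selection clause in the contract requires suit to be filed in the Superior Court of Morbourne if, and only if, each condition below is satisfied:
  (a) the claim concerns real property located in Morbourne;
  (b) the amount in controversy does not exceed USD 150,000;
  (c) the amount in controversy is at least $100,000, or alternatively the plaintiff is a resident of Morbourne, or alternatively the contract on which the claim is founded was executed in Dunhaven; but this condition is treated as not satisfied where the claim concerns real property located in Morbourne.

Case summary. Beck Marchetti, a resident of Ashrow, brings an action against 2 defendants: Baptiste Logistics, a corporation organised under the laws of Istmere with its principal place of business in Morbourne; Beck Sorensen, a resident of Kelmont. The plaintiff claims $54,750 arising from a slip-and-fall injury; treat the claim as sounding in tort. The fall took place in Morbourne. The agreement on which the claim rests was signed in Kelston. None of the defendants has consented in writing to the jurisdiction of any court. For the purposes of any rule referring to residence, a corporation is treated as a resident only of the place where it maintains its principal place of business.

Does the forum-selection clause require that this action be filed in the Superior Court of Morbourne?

No

The Superior Court of Morbourne:
  (a) The claim does not concern real property. Condition not met.
  (b) The amount in controversy is $54,750, within the $150,000 ceiling. Condition met.
  (c) The amount in controversy is 54,750 dollars, below the $100,000 floor; the plaintiff resides in Ashrow, not Morbourne; the contract was executed in Kelston, not Dunhaven — none of the alternatives is met. Condition not met.
  → Forum clause is not triggered.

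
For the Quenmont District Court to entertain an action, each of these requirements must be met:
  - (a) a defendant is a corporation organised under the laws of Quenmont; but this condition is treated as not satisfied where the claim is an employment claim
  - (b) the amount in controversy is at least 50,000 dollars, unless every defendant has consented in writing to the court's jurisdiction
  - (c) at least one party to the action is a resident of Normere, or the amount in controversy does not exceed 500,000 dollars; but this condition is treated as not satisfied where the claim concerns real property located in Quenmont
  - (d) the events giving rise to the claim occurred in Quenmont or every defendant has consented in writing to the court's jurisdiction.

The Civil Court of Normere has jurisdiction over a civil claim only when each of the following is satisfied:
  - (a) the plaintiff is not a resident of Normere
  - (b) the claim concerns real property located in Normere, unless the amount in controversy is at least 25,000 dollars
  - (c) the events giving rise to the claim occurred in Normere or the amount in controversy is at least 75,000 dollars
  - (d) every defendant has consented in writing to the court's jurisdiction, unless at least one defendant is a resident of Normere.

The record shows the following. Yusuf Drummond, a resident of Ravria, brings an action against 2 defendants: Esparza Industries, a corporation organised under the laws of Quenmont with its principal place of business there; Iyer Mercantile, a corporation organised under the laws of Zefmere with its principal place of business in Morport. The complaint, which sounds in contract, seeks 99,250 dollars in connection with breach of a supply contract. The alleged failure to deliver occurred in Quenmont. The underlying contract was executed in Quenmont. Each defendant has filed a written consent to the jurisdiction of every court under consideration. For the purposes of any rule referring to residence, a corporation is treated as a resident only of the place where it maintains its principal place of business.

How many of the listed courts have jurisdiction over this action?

The Quenmont District Court:
  (a) Esparza Industries is organised under the laws of Quenmont. And the carve-out is inapplicable — the claim is a contract claim, not an employment claim. Satisfied.
  (b) The amount in controversy is $99,250, which meets the USD 50,000 floor. Satisfied.
  (c) The amount in controversy is $99,250, within the 500,000 dollars ceiling, so one alternative holds. And the carve-out is inapplicable — the claim does not concern real property. Satisfied.
  (d) The operative events occurred in Quenmont, which satisfies one of the alternatives. Met.
  → Every requirement is satisfied — jurisdiction.
The Civil Court of Normere:
  (a) The plaintiff resides in Ravria, which is not Normere. Condition met.
  (b) The claim does not concern real property. However, the amount in controversy is $99,250, which meets the USD 25,000 floor, so the 'unless' proviso supplies this condition. Met.
  (c) The amount in controversy is $99,250, which meets the USD 75,000 floor, so one alternative holds. Satisfied.
  (d) Every defendant has filed written consent. Satisfied.
  → All conditions met; jurisdiction exists.
Courts with jurisdiction: the Quenmont District Court, the Civil Court of Normere — 2 in total.

2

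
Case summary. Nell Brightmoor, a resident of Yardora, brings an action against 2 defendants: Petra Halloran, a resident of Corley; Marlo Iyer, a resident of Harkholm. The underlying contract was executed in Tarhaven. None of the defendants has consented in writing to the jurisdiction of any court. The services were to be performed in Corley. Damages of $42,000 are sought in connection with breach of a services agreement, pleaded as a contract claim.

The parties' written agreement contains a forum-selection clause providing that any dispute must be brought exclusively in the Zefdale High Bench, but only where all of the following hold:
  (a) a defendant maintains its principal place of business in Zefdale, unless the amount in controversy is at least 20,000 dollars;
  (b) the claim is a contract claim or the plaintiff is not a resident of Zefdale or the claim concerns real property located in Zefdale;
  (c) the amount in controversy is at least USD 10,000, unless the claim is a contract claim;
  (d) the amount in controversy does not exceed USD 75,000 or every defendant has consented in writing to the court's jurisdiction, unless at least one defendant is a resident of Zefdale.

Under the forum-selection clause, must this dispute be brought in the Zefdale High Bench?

The Zefdale High Bench:
  (a) No defendant is a corporation. But the amount in controversy is $42,000, which meets the $20,000 floor, and the 'unless' clause therefore excuses the requirement. Condition met.
  (b) The claim is a contract claim, so one alternative holds. Met.
  (c) The amount in controversy is $42,000, which meets the USD 10,000 floor. Satisfied.
  (d) The amount in controversy is 42,000 dollars, within the 75,000 dollars ceiling, which satisfies one of the alternatives. Met.
  → Forum clause is triggered.

Yes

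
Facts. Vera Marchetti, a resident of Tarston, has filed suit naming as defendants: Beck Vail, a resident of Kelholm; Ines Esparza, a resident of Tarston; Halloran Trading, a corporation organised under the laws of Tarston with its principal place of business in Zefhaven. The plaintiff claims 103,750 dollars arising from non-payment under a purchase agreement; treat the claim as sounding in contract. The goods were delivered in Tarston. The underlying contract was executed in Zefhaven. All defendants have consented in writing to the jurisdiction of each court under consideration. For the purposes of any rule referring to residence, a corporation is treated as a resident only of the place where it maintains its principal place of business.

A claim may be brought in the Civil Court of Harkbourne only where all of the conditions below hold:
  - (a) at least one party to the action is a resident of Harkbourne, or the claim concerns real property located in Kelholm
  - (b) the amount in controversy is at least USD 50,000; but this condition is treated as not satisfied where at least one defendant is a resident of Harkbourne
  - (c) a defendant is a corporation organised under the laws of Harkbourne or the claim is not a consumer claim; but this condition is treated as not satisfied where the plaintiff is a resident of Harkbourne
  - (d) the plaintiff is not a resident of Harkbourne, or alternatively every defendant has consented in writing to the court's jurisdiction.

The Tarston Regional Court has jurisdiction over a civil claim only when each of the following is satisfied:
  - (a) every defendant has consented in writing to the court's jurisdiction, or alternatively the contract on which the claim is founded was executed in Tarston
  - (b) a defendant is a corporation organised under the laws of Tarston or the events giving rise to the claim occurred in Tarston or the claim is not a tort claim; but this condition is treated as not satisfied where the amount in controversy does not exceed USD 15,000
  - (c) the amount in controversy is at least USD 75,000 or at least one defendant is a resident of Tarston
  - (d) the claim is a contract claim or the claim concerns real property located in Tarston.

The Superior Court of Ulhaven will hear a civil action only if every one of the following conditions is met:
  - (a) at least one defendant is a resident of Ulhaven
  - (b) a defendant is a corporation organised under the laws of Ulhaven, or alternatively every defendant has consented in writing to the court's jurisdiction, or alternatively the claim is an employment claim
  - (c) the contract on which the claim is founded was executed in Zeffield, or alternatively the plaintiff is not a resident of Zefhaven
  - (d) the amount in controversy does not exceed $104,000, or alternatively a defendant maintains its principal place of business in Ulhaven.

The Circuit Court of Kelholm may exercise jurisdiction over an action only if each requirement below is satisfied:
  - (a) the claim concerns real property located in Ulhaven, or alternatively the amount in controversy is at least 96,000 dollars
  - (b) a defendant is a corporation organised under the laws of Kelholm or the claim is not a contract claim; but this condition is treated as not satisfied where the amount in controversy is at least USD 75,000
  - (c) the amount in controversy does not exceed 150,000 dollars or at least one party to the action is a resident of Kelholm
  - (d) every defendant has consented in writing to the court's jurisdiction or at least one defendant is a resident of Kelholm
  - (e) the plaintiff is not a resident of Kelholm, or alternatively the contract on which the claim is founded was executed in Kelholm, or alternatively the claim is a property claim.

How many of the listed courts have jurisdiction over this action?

The Civil Court of Harkbourne:
  (a) No party resides in Harkbourne; the claim does not concern real property — none of the alternatives is met. Not met.
  (b) The amount in controversy is USD 103,750, which meets the $50,000 floor. The carve-out does not apply: no defendant resides in Harkbourne (they reside in Kelholm, Tarston, Zefhaven). Satisfied.
  (c) The claim is a contract claim, not a consumer claim, which satisfies one of the alternatives. The carve-out does not apply: the plaintiff resides in Tarston, not Harkbourne. Satisfied.
  (d) The plaintiff resides in Tarston, which is not Harkbourne, so one alternative holds. Satisfied.
  → No jurisdiction.
The Tarston Regional Court:
  (a) Every defendant has filed written consent — that alternative is enough. Satisfied.
  (b) Halloran Trading is organised under the laws of Tarston, so this disjunct is met. And the carve-out is inapplicable — the amount in controversy is USD 103,750, above the $15,000 ceiling. Condition met.
  (c) The amount in controversy is 103,750 dollars, which meets the USD 75,000 floor — that alternative is enough. Satisfied.
  (d) The claim is a contract claim, so this disjunct is met. Condition met.
  → Every requirement is satisfied — jurisdiction.
The Superior Court of Ulhaven:
  (a) No defendant resides in Ulhaven (they reside in Kelholm, Tarston, Zefhaven). Fails.
  (b) Every defendant has filed written consent, which satisfies one of the alternatives. Condition met.
  (c) The plaintiff resides in Tarston, which is not Zefhaven, so this disjunct is met. Condition met.
  (d) The amount in controversy is USD 103,750, within the $104,000 ceiling, so one alternative holds. Met.
  → Not every requirement is met — no jurisdiction.
The Circuit Court of Kelholm:
  (a) The amount in controversy is 103,750 dollars, which meets the $96,000 floor, which satisfies one of the alternatives. Met.
  (b) The corporate defendant(s) are organised in Tarston, not Kelholm; the claim is a contract claim — every alternative fails. Condition not met.
  (c) The amount in controversy is $103,750, within the 150,000 dollars ceiling, so one alternative holds. Satisfied.
  (d) Every defendant has filed written consent — that alternative is enough. Met.
  (e) The plaintiff resides in Tarston, which is not Kelholm, which satisfies one of the alternatives. Condition met.
  → Not every requirement is met — no jurisdiction.
Courts with jurisdiction: the Tarston Regional Court — 1 in total.

1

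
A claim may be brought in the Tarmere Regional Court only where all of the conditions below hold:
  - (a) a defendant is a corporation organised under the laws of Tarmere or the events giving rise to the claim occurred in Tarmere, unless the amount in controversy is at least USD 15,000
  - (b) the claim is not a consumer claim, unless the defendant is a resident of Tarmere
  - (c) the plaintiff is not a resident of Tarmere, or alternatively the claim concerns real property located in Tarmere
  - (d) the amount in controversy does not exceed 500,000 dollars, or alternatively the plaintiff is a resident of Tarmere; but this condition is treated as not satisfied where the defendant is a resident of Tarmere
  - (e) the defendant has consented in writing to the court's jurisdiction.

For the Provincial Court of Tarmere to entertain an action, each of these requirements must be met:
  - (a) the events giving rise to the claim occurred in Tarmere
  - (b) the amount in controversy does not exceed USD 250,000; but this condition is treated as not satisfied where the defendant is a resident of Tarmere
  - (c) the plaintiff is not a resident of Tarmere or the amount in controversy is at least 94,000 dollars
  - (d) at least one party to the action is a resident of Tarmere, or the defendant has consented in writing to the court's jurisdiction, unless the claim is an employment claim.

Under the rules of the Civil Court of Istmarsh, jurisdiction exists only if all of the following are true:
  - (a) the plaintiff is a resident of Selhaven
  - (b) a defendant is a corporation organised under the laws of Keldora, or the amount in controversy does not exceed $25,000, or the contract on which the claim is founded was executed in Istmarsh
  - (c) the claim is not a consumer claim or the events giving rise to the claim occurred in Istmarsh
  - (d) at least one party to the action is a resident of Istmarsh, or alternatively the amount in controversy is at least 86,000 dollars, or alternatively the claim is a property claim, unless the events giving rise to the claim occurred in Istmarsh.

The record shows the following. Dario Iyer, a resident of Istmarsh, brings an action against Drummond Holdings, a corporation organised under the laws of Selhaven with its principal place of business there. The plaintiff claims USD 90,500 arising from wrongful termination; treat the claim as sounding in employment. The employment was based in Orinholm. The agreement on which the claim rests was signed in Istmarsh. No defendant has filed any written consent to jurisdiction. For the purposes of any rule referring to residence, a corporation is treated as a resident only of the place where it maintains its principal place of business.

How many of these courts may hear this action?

The Tarmere Regional Court:
  (a) The corporate defendant(s) are organised in Selhaven, not Tarmere; the operative events occurred in Orinholm, not Tarmere — no alternative holds. The proviso rescues it, though: the amount in controversy is USD 90,500, which meets the USD 15,000 floor. Condition met.
  (b) The claim is an employment claim, not a consumer claim. Met.
  (c) The plaintiff resides in Istmarsh, which is not Tarmere, so one alternative holds. Satisfied.
  (d) The amount in controversy is USD 90,500, within the USD 500,000 ceiling, so this disjunct is met. The exception is not triggered, since the defendant resides in Selhaven, not Tarmere. Condition met.
  (e) No such written consent has been filed. Not met.
  → The court lacks jurisdiction.
The Provincial Court of Tarmere:
  (a) The operative events occurred in Orinholm, not Tarmere. Condition not met.
  (b) The amount in controversy is $90,500, within the $250,000 ceiling. The carve-out does not apply: the defendant resides in Selhaven, not Tarmere. Condition met.
  (c) The plaintiff resides in Istmarsh, which is not Tarmere, so one alternative holds. Satisfied.
  (d) No party resides in Tarmere; no such written consent has been filed — every alternative fails. But the claim is an employment claim, and the 'unless' clause therefore excuses the requirement. Condition met.
  → No jurisdiction.
The Civil Court of Istmarsh:
  (a) The plaintiff resides in Istmarsh, not Selhaven. Not met.
  (b) The contract was executed in Istmarsh, so one alternative holds. Met.
  (c) The claim is an employment claim, not a consumer claim, which satisfies one of the alternatives. Met.
  (d) Dario Iyer resides in Istmarsh, so one alternative holds. Met.
  → No jurisdiction.
No court satisfies all of its conditions.

0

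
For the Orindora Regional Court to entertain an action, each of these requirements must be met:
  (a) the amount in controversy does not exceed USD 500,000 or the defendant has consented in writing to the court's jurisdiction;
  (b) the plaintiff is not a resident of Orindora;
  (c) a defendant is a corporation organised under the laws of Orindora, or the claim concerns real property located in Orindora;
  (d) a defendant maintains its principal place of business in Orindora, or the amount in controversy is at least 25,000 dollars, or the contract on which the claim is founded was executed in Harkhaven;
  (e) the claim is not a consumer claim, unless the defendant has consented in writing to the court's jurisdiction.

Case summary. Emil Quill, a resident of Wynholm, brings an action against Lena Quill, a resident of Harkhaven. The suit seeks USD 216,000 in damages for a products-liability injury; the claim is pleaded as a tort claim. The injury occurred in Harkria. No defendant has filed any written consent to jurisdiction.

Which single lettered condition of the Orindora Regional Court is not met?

(c)

The Orindora Regional Court:
  (a) The amount in controversy is $216,000, within the 500,000 dollars ceiling, so one alternative holds. Met.
  (b) The plaintiff resides in Wynholm, which is not Orindora. Condition met.
  (c) No defendant is a corporation; the claim does not concern real property — every alternative fails. Condition not met.
  (d) The amount in controversy is USD 216,000, which meets the 25,000 dollars floor, so this disjunct is met. Condition met.
  (e) The claim is a tort claim, not a consumer claim. Condition met.
Only condition (c) fails.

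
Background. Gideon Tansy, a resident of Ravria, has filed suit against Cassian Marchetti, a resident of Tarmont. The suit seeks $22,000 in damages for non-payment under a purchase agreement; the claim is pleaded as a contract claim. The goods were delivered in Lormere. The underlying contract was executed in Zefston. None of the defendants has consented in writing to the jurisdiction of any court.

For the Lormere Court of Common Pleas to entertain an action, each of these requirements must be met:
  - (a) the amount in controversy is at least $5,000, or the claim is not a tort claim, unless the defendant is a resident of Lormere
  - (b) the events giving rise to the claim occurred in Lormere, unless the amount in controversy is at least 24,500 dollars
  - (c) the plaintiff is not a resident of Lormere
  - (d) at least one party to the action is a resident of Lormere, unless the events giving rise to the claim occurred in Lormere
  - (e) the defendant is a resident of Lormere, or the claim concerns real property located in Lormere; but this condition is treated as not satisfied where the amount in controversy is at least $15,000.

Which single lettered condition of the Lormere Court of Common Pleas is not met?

The Lormere Court of Common Pleas:
  (a) The amount in controversy is $22,000, which meets the $5,000 floor, so one alternative holds. Condition met.
  (b) The operative events occurred in Lormere. Met.
  (c) The plaintiff resides in Ravria, which is not Lormere. Met.
  (d) No party resides in Lormere. But the operative events occurred in Lormere, and the 'unless' clause therefore excuses the requirement. Met.
  (e) The defendant resides in Tarmont, not Lormere; the claim does not concern real property — none of the alternatives is met. Not satisfied.
Only condition (e) fails.

(e)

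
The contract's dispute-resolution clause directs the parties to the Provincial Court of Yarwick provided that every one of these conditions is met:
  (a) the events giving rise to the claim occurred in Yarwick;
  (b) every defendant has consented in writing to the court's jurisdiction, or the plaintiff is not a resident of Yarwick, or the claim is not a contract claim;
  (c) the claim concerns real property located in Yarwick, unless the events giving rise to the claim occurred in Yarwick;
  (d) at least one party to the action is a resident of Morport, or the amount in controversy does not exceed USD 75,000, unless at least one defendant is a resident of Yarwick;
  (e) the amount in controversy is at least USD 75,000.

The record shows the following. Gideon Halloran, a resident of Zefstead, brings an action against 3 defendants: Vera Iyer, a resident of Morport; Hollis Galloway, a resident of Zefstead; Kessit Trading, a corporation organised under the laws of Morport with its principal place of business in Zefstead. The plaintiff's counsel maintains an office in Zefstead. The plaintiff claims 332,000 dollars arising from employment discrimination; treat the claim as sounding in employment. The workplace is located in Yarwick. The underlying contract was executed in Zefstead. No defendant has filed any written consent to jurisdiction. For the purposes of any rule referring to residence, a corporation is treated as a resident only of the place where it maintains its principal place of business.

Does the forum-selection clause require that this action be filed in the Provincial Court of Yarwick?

Yes

The Provincial Court of Yarwick:
  (a) The operative events occurred in Yarwick. Satisfied.
  (b) The plaintiff resides in Zefstead, which is not Yarwick, so one alternative holds. Satisfied.
  (c) The claim does not concern real property. But the operative events occurred in Yarwick, and the 'unless' clause therefore excuses the requirement. Condition met.
  (d) Vera Iyer resides in Morport, so one alternative holds. Met.
  (e) The amount in controversy is 332,000 dollars, which meets the 75,000 dollars floor. Met.
  → The clause applies.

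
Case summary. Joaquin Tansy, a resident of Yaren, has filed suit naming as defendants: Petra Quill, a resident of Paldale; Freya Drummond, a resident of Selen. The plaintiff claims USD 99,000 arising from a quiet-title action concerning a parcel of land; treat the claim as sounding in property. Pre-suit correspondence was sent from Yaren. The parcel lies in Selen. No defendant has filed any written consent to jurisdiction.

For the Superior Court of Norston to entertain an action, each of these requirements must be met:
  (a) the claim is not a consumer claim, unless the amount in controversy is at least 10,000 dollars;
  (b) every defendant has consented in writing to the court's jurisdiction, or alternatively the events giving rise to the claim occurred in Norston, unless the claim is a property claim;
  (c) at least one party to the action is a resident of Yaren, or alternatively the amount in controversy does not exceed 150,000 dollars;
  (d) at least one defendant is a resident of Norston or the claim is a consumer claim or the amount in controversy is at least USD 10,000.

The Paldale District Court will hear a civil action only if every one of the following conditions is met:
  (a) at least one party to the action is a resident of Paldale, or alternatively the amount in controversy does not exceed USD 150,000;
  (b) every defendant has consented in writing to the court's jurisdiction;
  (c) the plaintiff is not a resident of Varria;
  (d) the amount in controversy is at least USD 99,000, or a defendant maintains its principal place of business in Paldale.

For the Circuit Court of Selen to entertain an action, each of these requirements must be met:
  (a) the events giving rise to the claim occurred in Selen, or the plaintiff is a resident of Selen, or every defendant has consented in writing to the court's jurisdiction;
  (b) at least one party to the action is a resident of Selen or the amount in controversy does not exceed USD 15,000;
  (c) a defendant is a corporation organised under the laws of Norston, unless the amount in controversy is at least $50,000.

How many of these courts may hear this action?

2

The Superior Court of Norston:
  (a) The claim is a property claim, not a consumer claim. Satisfied.
  (b) No such written consent has been filed; the operative events occurred in Selen, not Norston — none of the alternatives is met. However, the claim is a property claim, so the 'unless' proviso supplies this condition. Met.
  (c) Joaquin Tansy resides in Yaren, so this disjunct is met. Condition met.
  (d) The amount in controversy is 99,000 dollars, which meets the $10,000 floor, which satisfies one of the alternatives. Satisfied.
  → The court has jurisdiction.
The Paldale District Court:
  (a) Petra Quill resides in Paldale, so one alternative holds. Condition met.
  (b) No such written consent has been filed. Condition not met.
  (c) The plaintiff resides in Yaren, which is not Varria. Condition met.
  (d) The amount in controversy is $99,000, which meets the $99,000 floor, so this disjunct is met. Condition met.
  → The court lacks jurisdiction.
The Circuit Court of Selen:
  (a) The operative events occurred in Selen, so this disjunct is met. Met.
  (b) Freya Drummond resides in Selen — that alternative is enough. Met.
  (c) No defendant is a corporation. But the amount in controversy is $99,000, which meets the 50,000 dollars floor, and the 'unless' clause therefore excuses the requirement. Satisfied.
  → Jurisdiction lies.
Courts with jurisdiction: the Superior Court of Norston, the Circuit Court of Selen — 2 in total.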